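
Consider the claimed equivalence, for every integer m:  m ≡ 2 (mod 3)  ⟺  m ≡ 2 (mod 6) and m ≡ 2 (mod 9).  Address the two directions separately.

(⇒) fails; (⇐) holds.

[⇐] If m ≡ 2 (mod 6) and m ≡ 2 (mod 9), then by the Chinese remainder theorem m ≡ 2 (mod 18). Since 2 ≡ 2 (mod 3) and 3 ∣ 18, we get m ≡ 2 (mod 3).

[⇒] This fails: m = 5 gives 5 ≡ 2 (mod 3) but 5 ≡ 5 (mod 6), so the conjunction on the right does not hold.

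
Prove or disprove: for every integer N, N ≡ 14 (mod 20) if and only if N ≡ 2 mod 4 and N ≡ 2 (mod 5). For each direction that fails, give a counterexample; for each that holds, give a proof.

(⇒) fails and (⇐) fails.

(⇒) This fails: N = 14 gives 14 ≡ 14 (mod 20) but 14 ≡ 4 (mod 5), so the conjunction on the right does not hold.

(⇐) This fails: N = 2 satisfies both congruences on the right (2 ≡ 2 mod 4 and 2 ≡ 2 mod 5) yet 2 ≡ 2 (mod 20), not 14.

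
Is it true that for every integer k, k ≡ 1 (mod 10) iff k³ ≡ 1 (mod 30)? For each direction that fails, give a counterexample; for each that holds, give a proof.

The forward direction fails; the converse holds.

[⇒] This fails: take k = 11. Then 11 ≡ 1 (mod 10), but 11³ = 1331 ≡ 11 (mod 30), not 1.

[⇐] Conversely, the residues r modulo 30 with r³ ≡ 1 (mod 30) are exactly {1}, and each is ≡ 1 (mod 10).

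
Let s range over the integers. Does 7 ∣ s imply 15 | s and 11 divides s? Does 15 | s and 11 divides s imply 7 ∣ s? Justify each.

Neither direction holds.

(⇒) This fails: take s = 7. Certainly 7 ∣ 7, but 15 ∤ 7.

(⇐) This fails: take s = 165. Both 15 ∣ 165 and 11 ∣ 165, yet 165 is not a multiple of 7 (since 165 = 23·7 + 4), so 7 ∤ 165.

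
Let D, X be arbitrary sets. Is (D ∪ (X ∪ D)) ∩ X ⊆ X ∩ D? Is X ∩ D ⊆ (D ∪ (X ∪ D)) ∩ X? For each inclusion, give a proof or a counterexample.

Only the reverse inclusion holds.

Forward inclusion. This inclusion fails. Take D = ∅, X = {1}; then 1 ∈ (D ∪ (X ∪ D)) ∩ X but 1 ∉ X ∩ D.

Reverse inclusion. Let x ∈ X ∩ D. Then x ∈ D ∩ X, from which x ∈ (D ∪ (X ∪ D)) ∩ X.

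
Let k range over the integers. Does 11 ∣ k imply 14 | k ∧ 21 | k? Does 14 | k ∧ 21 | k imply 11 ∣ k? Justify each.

Forward direction. This fails: take k = 11. Certainly 11 ∣ 11, but 14 ∤ 11.

Converse. This fails: take k = 42. Both 14 ∣ 42 and 21 ∣ 42, yet 42 is not a multiple of 11 (since 42 = 3·11 + 9), so 11 ∤ 42.

Neither direction holds.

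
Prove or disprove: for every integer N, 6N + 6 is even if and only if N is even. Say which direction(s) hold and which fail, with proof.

Converse. Suppose N is even. Since 6 is even, 6N is even for every N, so 6N + 6 has the same parity as 6, which is even. Hence 6N + 6 is even.

Forward direction. This fails: take N = 1. Then 6N + 6 = 12, which is even, yet N = 1 is odd, not even.

(⇒) fails; (⇐) holds.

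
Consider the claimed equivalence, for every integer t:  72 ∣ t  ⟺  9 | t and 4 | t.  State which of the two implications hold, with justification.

Converse. This fails: take t = 36. Both 9 ∣ 36 and 4 ∣ 36, yet 36 is not a multiple of 72 (since 36 = 0·72 + 36), so 72 ∤ 36.

Forward direction. If 72 ∣ t, write t = 72q. Since 72 = 8·9, t = 9·(8q), so 9 ∣ t; and since 72 = 18·4, t = 4·(18q), so 4 ∣ t.

(⇒) holds; (⇐) fails.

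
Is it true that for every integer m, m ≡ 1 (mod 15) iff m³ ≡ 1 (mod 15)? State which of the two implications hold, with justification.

Equivalent; both directions hold.

(⟸) Suppose m³ ≡ 1 (mod 15). The only residue r in {0, …, 14} with r³ ≡ 1 (mod 15) is r = 1, so m ≡ 1 (mod 15).

(⟹) Suppose m ≡ 1 (mod 15). Write m = 15j + 1. Then (15j + 1)³ = 3375j³ + 675j² + 45j + 1 = 15(225j³ + 45j² + 3j) + 1, so m³ ≡ 1 (mod 15).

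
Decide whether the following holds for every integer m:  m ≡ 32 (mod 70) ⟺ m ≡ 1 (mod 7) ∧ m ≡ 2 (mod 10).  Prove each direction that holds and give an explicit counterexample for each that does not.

Neither implication holds.

Forward direction. This fails: m = 32 gives 32 ≡ 32 (mod 70) but 32 ≡ 4 (mod 7), so the conjunction on the right does not hold.

Converse. This fails: m = 22 satisfies both congruences on the right (22 ≡ 1 mod 7 and 22 ≡ 2 mod 10) yet 22 ≡ 22 (mod 70), not 32.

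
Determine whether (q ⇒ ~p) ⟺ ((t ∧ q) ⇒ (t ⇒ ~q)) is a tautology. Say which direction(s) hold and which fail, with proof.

(→) This fails. Under q = T, t = T, p = F, the left side is true but the right side is false.

(←) This fails. Under q = T, t = F, p = T, the left side is false but the right side is true.

Both directions fail.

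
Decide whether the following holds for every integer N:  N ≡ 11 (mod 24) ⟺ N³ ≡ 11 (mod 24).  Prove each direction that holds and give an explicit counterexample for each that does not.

Equivalent; both directions hold.

(⟹) Suppose N ≡ 11 (mod 24). Write N = 24j + 11. Then (24j + 11)³ = 13824j³ + 19008j² + 8712j + 1331 = 24(576j³ + 792j² + 363j + 55) + 11, so N³ ≡ 11 (mod 24).

(⟸) Conversely, suppose N³ ≡ 11 (mod 24). The only residue r in {0, …, 23} with r³ ≡ 11 (mod 24) is r = 11, so N ≡ 11 (mod 24).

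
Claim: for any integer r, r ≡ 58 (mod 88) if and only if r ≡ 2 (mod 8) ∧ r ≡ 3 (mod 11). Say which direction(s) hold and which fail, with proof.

(→) Suppose r ≡ 58 (mod 88); write r = 88j + 58. Since 8 ∣ 88, reducing mod 8 gives r ≡ 58 ≡ 2 (mod 8); since 11 ∣ 88, reducing mod 11 gives r ≡ 58 ≡ 3 (mod 11).

(←) Conversely, if r ≡ 2 (mod 8) and r ≡ 3 (mod 11), then by the Chinese remainder theorem r ≡ 58 (mod 88). This is exactly r ≡ 58 (mod 88).

The biconditional holds.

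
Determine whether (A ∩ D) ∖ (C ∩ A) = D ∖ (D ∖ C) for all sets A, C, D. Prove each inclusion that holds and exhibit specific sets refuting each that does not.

Forward inclusion. This inclusion fails. Take A = {1}, C = ∅, D = {1}; then 1 ∈ (A ∩ D) ∖ (C ∩ A) but 1 ∉ D ∖ (D ∖ C).

Reverse inclusion. This inclusion fails. Take A = ∅, C = {1}, D = {1}; then 1 ∈ D ∖ (D ∖ C) but 1 ∉ (A ∩ D) ∖ (C ∩ A).

(⊆) fails and (⊇) fails.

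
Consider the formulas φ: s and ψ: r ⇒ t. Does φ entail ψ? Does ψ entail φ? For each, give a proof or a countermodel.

Forward direction. This fails. Under t = F, s = T, r = T, the left side is true but the right side is false.

Converse. This fails. Under t = F, s = F, r = F, the left side is false but the right side is true.

(⇒) fails and (⇐) fails.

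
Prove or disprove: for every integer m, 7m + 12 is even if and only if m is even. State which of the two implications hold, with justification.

(⇒) Suppose 7m + 12 is even. Since 7 is odd, 7m and m have the same parity, so 7m + 12 ≡ m + 12 (mod 2). As 12 is even, 7m + 12 is even exactly when m is even. Thus m is even.

(⇐) Conversely, suppose m is even; write m = 2j. Then 7m + 12 = 7·(2j) + 12 = 2·7j + 12, which is even.

Equivalent; both directions hold.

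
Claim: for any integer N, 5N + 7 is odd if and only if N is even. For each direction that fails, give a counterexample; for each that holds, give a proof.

(→) Suppose 5N + 7 is odd. Since 5 is odd, 5N and N have the same parity, so 5N + 7 ≡ N + 7 (mod 2). As 7 is odd, 5N + 7 is odd exactly when N is even. Thus N is even.

(←) Conversely, suppose N is even; write N = 2j. Then 5N + 7 = 5·(2j) + 7 = 2·5j + 7, which is odd.

Both directions hold; the statement is true.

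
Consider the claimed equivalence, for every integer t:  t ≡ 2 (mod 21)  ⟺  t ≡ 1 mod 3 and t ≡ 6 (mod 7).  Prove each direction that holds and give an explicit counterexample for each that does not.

Neither implication holds.

[⇒] This fails: t = 2 gives 2 ≡ 2 (mod 21) but 2 ≡ 2 (mod 3), so the conjunction on the right does not hold.

[⇐] This fails: t = 13 satisfies both congruences on the right (13 ≡ 1 mod 3 and 13 ≡ 6 mod 7) yet 13 ≡ 13 (mod 21), not 2.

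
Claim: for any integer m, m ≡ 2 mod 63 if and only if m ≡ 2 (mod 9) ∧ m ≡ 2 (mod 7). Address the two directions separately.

(⟹) Suppose m ≡ 2 (mod 63); write m = 63j + 2. Since 9 ∣ 63, reducing mod 9 gives m ≡ 2 (mod 9); since 7 ∣ 63, reducing mod 7 gives m ≡ 2 (mod 7).

(⟸) Conversely, if m ≡ 2 (mod 9) and m ≡ 2 (mod 7), then by the Chinese remainder theorem m ≡ 2 (mod 63). This is exactly m ≡ 2 (mod 63).

Both directions hold; the statement is true.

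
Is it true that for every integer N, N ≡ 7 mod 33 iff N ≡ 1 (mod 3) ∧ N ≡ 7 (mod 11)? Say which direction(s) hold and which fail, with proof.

(⟸) If N ≡ 1 (mod 3) and N ≡ 7 (mod 11), then by the Chinese remainder theorem N ≡ 7 (mod 33). This is exactly N ≡ 7 (mod 33).

(⟹) Suppose N ≡ 7 (mod 33); write N = 33j + 7. Since 3 ∣ 33, reducing mod 3 gives N ≡ 7 ≡ 1 (mod 3); since 11 ∣ 33, reducing mod 11 gives N ≡ 7 (mod 11).

Equivalent; both directions hold.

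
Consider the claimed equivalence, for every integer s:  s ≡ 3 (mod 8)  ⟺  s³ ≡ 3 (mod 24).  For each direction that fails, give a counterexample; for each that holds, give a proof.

(←) The residues r modulo 24 with r³ ≡ 3 (mod 24) are exactly {3}, and each is ≡ 3 (mod 8).

(→) This fails: take s = 11. Then 11 ≡ 3 (mod 8), but 11³ = 1331 ≡ 11 (mod 24), not 3.

The forward direction fails; the converse holds.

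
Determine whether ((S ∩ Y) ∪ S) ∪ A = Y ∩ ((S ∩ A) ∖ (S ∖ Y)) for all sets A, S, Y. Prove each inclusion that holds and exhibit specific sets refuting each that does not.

The sets are not equal: only the reverse inclusion holds.

(⊆) This inclusion fails. Take A = {1}, S = ∅, Y = ∅; then 1 ∈ ((S ∩ Y) ∪ S) ∪ A but 1 ∉ Y ∩ ((S ∩ A) ∖ (S ∖ Y)).

(⊇) Let x ∈ Y ∩ ((S ∩ A) ∖ (S ∖ Y)). Then x ∈ A ∩ S ∩ Y, from which x ∈ ((S ∩ Y) ∪ S) ∪ A.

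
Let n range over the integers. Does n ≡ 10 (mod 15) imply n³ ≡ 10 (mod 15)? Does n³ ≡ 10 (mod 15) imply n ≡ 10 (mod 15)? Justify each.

Both implications hold.

(⇐) Suppose n³ ≡ 10 (mod 15). The only residue r in {0, …, 14} with r³ ≡ 10 (mod 15) is r = 10, so n ≡ 10 (mod 15).

(⇒) Suppose n ≡ 10 (mod 15). Write n = 15j + 10. Then (15j + 10)³ = 3375j³ + 6750j² + 4500j + 1000 = 15(225j³ + 450j² + 300j + 66) + 10, so n³ ≡ 10 (mod 15).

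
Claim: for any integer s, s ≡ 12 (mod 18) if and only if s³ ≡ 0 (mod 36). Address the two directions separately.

(⟹) Suppose s ≡ 12 (mod 18). Working modulo 36, s ∈ {12, 30}; for each such r, r³ ≡ 0 (mod 36).

(⟸) This fails: take s = 0. Then 0³ = 0 ≡ 0 (mod 36), yet 0 ≡ 0 (mod 18), not 12.

The forward direction holds; the converse fails.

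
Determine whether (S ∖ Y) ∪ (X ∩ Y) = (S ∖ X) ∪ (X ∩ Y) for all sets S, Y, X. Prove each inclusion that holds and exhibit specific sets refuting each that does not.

(⊆) fails and (⊇) fails.

(⟹) This inclusion fails. Take S = {1}, Y = ∅, X = {1}; then 1 ∈ (S ∖ Y) ∪ (X ∩ Y) but 1 ∉ (S ∖ X) ∪ (X ∩ Y).

(⟸) This inclusion fails. Take S = {1}, Y = {1}, X = ∅; then 1 ∈ (S ∖ X) ∪ (X ∩ Y) but 1 ∉ (S ∖ Y) ∪ (X ∩ Y).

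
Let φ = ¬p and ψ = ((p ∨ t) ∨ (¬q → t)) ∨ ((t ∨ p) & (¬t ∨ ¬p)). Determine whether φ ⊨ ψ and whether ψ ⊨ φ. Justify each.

Both directions fail.

(→) This fails. Under p = F, q = F, t = F, the left side is true but the right side is false.

(←) This fails. Under p = T, q = F, t = F, the left side is false but the right side is true.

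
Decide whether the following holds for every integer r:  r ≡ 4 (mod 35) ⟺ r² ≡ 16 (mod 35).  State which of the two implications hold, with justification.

(←) This fails: take r = 11. Then 11² = 121 ≡ 16 (mod 35), yet 11 ≡ 11 (mod 35), not 4.

(→) Suppose r ≡ 4 (mod 35). Write r = 35j + 4. Then (35j + 4)² = 1225j² + 280j + 16 = 35(35j² + 8j) + 16, so r² ≡ 16 (mod 35).

Only the forward implication holds.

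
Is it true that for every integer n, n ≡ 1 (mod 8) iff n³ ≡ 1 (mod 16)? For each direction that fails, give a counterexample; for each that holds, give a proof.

Forward direction. This fails: take n = 9. Then 9 ≡ 1 (mod 8), but 9³ = 729 ≡ 9 (mod 16), not 1.

Converse. The residues r modulo 16 with r³ ≡ 1 (mod 16) are exactly {1}, and each is ≡ 1 (mod 8).

Only the converse holds.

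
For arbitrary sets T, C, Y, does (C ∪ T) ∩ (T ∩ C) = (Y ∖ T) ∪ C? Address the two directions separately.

(⊆) Let x ∈ (C ∪ T) ∩ (T ∩ C). Then either x ∈ T ∩ C and x ∉ Y; or x ∈ T ∩ C ∩ Y. In each case x ∈ (Y ∖ T) ∪ C, so (C ∪ T) ∩ (T ∩ C) ⊆ (Y ∖ T) ∪ C.

(⊇) This inclusion fails. Take T = ∅, C = {1}, Y = ∅; then 1 ∈ (Y ∖ T) ∪ C but 1 ∉ (C ∪ T) ∩ (T ∩ C).

(⊆) holds; (⊇) fails.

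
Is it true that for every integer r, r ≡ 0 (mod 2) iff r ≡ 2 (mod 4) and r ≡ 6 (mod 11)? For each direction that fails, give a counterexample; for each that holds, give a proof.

(←) If r ≡ 2 (mod 4) and r ≡ 6 (mod 11), then by the Chinese remainder theorem r ≡ 6 (mod 44). Since 6 ≡ 0 (mod 2) and 2 ∣ 44, we get r ≡ 0 (mod 2).

(→) This fails: r = 0 gives 0 ≡ 0 (mod 2) but 0 ≡ 0 (mod 4), so the conjunction on the right does not hold.

Only the converse holds.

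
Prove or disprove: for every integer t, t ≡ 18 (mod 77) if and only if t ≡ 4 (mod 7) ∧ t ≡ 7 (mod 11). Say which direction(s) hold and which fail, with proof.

The biconditional holds.

Converse. If t ≡ 4 (mod 7) and t ≡ 7 (mod 11), then by the Chinese remainder theorem t ≡ 18 (mod 77). This is exactly t ≡ 18 (mod 77).

Forward direction. Suppose t ≡ 18 (mod 77); write t = 77j + 18. Since 7 ∣ 77, reducing mod 7 gives t ≡ 18 ≡ 4 (mod 7); since 11 ∣ 77, reducing mod 11 gives t ≡ 18 ≡ 7 (mod 11).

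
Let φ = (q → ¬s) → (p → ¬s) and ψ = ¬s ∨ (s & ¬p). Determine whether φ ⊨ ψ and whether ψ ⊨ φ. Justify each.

(⇒) fails; (⇐) holds.

(→) This fails. Under p = T, s = T, q = T, the left side is true but the right side is false.

(←) Assume the antecedent. If p is true, the antecedent forces (p = T, s = F, q = F) or (p = T, s = F, q = T), and (q → ¬s) → (p → ¬s) holds there. If p is false, (q → ¬s) → (p → ¬s) reduces to true regardless of the other variables. Either way (q → ¬s) → (p → ¬s) holds.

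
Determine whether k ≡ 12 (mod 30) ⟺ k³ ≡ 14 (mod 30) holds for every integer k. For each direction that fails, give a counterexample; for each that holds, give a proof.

(⇒) This fails: take k = 12. Then 12 ≡ 12 (mod 30), but 12³ = 1728 ≡ 18 (mod 30), not 14.

(⇐) This fails: take k = 14. Then 14³ = 2744 ≡ 14 (mod 30), yet 14 ≡ 14 (mod 30), not 12.

Both directions fail.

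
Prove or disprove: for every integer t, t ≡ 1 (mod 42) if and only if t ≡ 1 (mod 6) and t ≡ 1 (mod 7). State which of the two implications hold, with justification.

(⇒) Suppose t ≡ 1 (mod 42); write t = 42j + 1. Since 6 ∣ 42, reducing mod 6 gives t ≡ 1 (mod 6); since 7 ∣ 42, reducing mod 7 gives t ≡ 1 (mod 7).

(⇐) Conversely, if t ≡ 1 (mod 6) and t ≡ 1 (mod 7), then by the Chinese remainder theorem t ≡ 1 (mod 42). This is exactly t ≡ 1 (mod 42).

Both directions hold.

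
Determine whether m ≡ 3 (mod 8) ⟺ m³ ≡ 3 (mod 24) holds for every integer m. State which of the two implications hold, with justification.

[⇒] This fails: take m = 11. Then 11 ≡ 3 (mod 8), but 11³ = 1331 ≡ 11 (mod 24), not 3.

[⇐] Conversely, the residues r modulo 24 with r³ ≡ 3 (mod 24) are exactly {3}, and each is ≡ 3 (mod 8).

Not equivalent: only (⇐) holds.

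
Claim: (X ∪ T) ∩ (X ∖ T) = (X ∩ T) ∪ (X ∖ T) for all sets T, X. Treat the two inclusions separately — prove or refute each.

The sets are not equal: only the forward inclusion holds.

Reverse inclusion. This inclusion fails. Take T = {1}, X = {1}; then 1 ∈ (X ∩ T) ∪ (X ∖ T) but 1 ∉ (X ∪ T) ∩ (X ∖ T).

Forward inclusion. Let x ∈ (X ∪ T) ∩ (X ∖ T). Then x ∈ X and x ∉ T, from which x ∈ (X ∩ T) ∪ (X ∖ T).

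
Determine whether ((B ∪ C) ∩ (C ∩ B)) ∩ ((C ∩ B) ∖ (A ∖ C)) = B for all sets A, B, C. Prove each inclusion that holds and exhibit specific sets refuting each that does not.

(⟹) Let x ∈ ((B ∪ C) ∩ (C ∩ B)) ∩ ((C ∩ B) ∖ (A ∖ C)). Then either x ∈ B ∩ C and x ∉ A; or x ∈ A ∩ B ∩ C. In each case x ∈ B, so ((B ∪ C) ∩ (C ∩ B)) ∩ ((C ∩ B) ∖ (A ∖ C)) ⊆ B.

(⟸) This inclusion fails. Take A = ∅, B = {1}, C = ∅; then 1 ∈ B but 1 ∉ ((B ∪ C) ∩ (C ∩ B)) ∩ ((C ∩ B) ∖ (A ∖ C)).

(⊆) holds; (⊇) fails.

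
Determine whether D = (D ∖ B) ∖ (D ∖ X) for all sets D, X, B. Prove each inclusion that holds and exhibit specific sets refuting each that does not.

The sets are not equal: only the reverse inclusion holds.

(⟹) This inclusion fails. Take D = {1}, X = ∅, B = ∅; then 1 ∈ D but 1 ∉ (D ∖ B) ∖ (D ∖ X).

(⟸) Let x ∈ (D ∖ B) ∖ (D ∖ X). Then x ∈ D ∩ X and x ∉ B, from which x ∈ D.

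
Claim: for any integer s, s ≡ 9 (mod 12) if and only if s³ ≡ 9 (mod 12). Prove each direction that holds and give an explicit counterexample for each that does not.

(→) Suppose s ≡ 9 (mod 12). Write s = 12j + 9. Then (12j + 9)³ = 1728j³ + 3888j² + 2916j + 729 = 12(144j³ + 324j² + 243j + 60) + 9, so s³ ≡ 9 (mod 12).

(←) For the converse, argue contrapositively. If s ≢ 9 (mod 12), then s is congruent to one of 0, 1, 2, 3, 4, 5, 6, 7, 8, 10, 11 modulo 12, and these give s³ ≡ 0, 1, 8, 3, 4, 5, 0, 7, 8, 4, 11 respectively — never 9.

Both directions hold.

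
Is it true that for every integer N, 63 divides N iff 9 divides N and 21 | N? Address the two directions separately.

Both directions hold; the statement is true.

(⟸) Suppose 9 ∣ N and 21 ∣ N. Any common multiple of 9 and 21 is a multiple of their lcm; here lcm(9, 21) = 9·21/gcd(9, 21) = 189/3 = 63, so 63 ∣ N.

(⟹) If 63 ∣ N, write N = 63q. Since 63 = 7·9, N = 9·(7q), so 9 ∣ N; and since 63 = 3·21, N = 21·(3q), so 21 ∣ N.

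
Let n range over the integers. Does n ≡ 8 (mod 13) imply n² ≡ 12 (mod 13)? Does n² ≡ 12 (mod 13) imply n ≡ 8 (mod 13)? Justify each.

Converse. This fails: take n = 5. Then 5² = 25 ≡ 12 (mod 13), yet 5 ≡ 5 (mod 13), not 8.

Forward direction. Suppose n ≡ 8 (mod 13). Write n = 13j + 8. Then (13j + 8)² = 169j² + 208j + 64 = 13(13j² + 16j + 4) + 12, so n² ≡ 12 (mod 13).

Not equivalent: only (⇒) holds.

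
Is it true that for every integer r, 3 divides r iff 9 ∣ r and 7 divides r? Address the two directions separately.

Only the reverse direction holds.

Forward direction. This fails: take r = 3. Certainly 3 ∣ 3, but 9 ∤ 3.

Converse. Suppose 9 ∣ r and 7 ∣ r. Any common multiple of 9 and 7 is a multiple of their lcm; here gcd(9, 7) = 1, so lcm(9, 7) = 9·7 = 63, so 63 ∣ r. Since 3 ∣ 63, it follows that 3 ∣ r.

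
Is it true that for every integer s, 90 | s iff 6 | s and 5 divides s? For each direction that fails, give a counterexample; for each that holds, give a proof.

Converse. This fails: take s = 30. Both 6 ∣ 30 and 5 ∣ 30, yet 30 is not a multiple of 90 (since 30 = 0·90 + 30), so 90 ∤ 30.

Forward direction. If 90 ∣ s, write s = 90q. Since 90 = 15·6, s = 6·(15q), so 6 ∣ s; and since 90 = 18·5, s = 5·(18q), so 5 ∣ s.

The forward direction holds; the converse fails.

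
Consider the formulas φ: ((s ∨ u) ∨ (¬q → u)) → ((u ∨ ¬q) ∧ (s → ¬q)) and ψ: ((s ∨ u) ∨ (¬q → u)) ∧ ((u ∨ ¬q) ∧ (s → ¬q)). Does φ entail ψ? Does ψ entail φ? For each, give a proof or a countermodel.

(⇒) This fails. Under s = F, q = F, u = F, the left side is true but the right side is false.

(⇐) Assume the antecedent. If s is true, the antecedent forces (s = T, q = F, u = F) or (s = T, q = F, u = T), and the consequent holds there. If s is false, the antecedent forces (s = F, q = F, u = T) or (s = F, q = T, u = T), and the consequent holds there. Either way the consequent holds.

Only the reverse direction holds.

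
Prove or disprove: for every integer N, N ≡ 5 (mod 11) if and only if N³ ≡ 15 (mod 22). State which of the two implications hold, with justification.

(⟹) This fails: take N = 16. Then 16 ≡ 5 (mod 11), but 16³ = 4096 ≡ 4 (mod 22), not 15.

(⟸) Conversely, the residues r modulo 22 with r³ ≡ 15 (mod 22) are exactly {5}, and each is ≡ 5 (mod 11).

The forward direction fails; the converse holds.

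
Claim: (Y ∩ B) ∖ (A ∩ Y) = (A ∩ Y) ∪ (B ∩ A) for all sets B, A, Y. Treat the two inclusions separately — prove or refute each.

Both inclusions fail.

(⊆) This inclusion fails. Take B = {1}, A = ∅, Y = {1}; then 1 ∈ (Y ∩ B) ∖ (A ∩ Y) but 1 ∉ (A ∩ Y) ∪ (B ∩ A).

(⊇) This inclusion fails. Take B = {1}, A = {1}, Y = ∅; then 1 ∈ (A ∩ Y) ∪ (B ∩ A) but 1 ∉ (Y ∩ B) ∖ (A ∩ Y).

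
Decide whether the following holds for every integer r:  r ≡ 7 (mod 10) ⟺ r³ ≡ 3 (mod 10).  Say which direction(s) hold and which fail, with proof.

Both implications hold.

(⟹) Suppose r ≡ 7 (mod 10). Write r = 10j + 7. Then (10j + 7)³ = 1000j³ + 2100j² + 1470j + 343 = 10(100j³ + 210j² + 147j + 34) + 3, so r³ ≡ 3 (mod 10).

(⟸) Conversely, suppose r³ ≡ 3 (mod 10). The only residue r in {0, …, 9} with r³ ≡ 3 (mod 10) is r = 7, so r ≡ 7 (mod 10).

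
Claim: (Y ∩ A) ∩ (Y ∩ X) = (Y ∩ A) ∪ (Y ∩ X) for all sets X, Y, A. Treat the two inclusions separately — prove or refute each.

(⊆) Let x ∈ (Y ∩ A) ∩ (Y ∩ X). Then x ∈ X ∩ Y ∩ A, from which x ∈ (Y ∩ A) ∪ (Y ∩ X).

(⊇) This inclusion fails. Take X = {1}, Y = {1}, A = ∅; then 1 ∈ (Y ∩ A) ∪ (Y ∩ X) but 1 ∉ (Y ∩ A) ∩ (Y ∩ X).

The sets are not equal: only the forward inclusion holds.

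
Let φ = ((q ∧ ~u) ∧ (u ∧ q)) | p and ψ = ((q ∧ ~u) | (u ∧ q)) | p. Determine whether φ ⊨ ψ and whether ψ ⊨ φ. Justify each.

The forward direction holds; the converse fails.

(⟹) Assume the antecedent. If p is true, ((q ∧ ~u) | (u ∧ q)) | p reduces to true regardless of the other variables. If p is false, the antecedent cannot hold. Either way ((q ∧ ~u) | (u ∧ q)) | p holds.

(⟸) This fails. Under p = F, q = T, u = F, the left side is false but the right side is true.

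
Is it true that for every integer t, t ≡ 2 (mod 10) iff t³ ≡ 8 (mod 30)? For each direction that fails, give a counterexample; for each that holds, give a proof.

(⟹) This fails: take t = 12. Then 12 ≡ 2 (mod 10), but 12³ = 1728 ≡ 18 (mod 30), not 8.

(⟸) Conversely, the residues r modulo 30 with r³ ≡ 8 (mod 30) are exactly {2}, and each is ≡ 2 (mod 10).

(⇒) fails; (⇐) holds.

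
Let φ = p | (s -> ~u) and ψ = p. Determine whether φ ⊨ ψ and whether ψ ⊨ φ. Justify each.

(⇒) fails; (⇐) holds.

Forward direction. This fails. Under p = F, s = F, u = F, the left side is true but the right side is false.

Converse. Assume the antecedent. If p is true, p | (s -> ~u) reduces to true regardless of the other variables. If p is false, the antecedent cannot hold. Either way p | (s -> ~u) holds.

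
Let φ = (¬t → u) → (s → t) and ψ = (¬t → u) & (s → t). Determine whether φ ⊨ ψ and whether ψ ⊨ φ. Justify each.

Not equivalent: only (⇐) holds.

(⟹) This fails. Under u = F, t = F, s = F, the left side is true but the right side is false.

(⟸) Assume the antecedent. If t is true, (¬t → u) → (s → t) reduces to true regardless of the other variables. If t is false, the antecedent forces (u = T, t = F, s = F), and (¬t → u) → (s → t) holds there. Either way (¬t → u) → (s → t) holds.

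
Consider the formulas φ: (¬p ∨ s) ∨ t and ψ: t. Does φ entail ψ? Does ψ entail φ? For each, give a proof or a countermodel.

[⇐] Assume the antecedent. If p is true, the antecedent forces (p = T, t = T, s = F) or (p = T, t = T, s = T), and (¬p ∨ s) ∨ t holds there. If p is false, (¬p ∨ s) ∨ t reduces to true regardless of the other variables. Either way (¬p ∨ s) ∨ t holds.

[⇒] This fails. Under p = F, t = F, s = F, the left side is true but the right side is false.

Not equivalent: only (⇐) holds.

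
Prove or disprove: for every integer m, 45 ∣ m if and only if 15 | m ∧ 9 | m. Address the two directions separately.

Forward direction. If 45 ∣ m, write m = 45q. Since 45 = 3·15, m = 15·(3q), so 15 ∣ m; and since 45 = 5·9, m = 9·(5q), so 9 ∣ m.

Converse. Suppose 15 ∣ m and 9 ∣ m. Any common multiple of 15 and 9 is a multiple of their lcm; here lcm(15, 9) = 15·9/gcd(15, 9) = 135/3 = 45, so 45 ∣ m.

Both directions hold.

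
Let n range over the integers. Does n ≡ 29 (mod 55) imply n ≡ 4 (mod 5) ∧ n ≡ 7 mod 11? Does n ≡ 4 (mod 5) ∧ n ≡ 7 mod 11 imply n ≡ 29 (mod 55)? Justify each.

Forward direction. Suppose n ≡ 29 (mod 55); write n = 55j + 29. Since 5 ∣ 55, reducing mod 5 gives n ≡ 29 ≡ 4 (mod 5); since 11 ∣ 55, reducing mod 11 gives n ≡ 29 ≡ 7 (mod 11).

Converse. If n ≡ 4 (mod 5) and n ≡ 7 (mod 11), then by the Chinese remainder theorem n ≡ 29 (mod 55). This is exactly n ≡ 29 (mod 55).

Both directions hold; the statement is true.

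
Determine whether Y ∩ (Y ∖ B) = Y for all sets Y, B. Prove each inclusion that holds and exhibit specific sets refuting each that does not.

(⊇) This inclusion fails. Take Y = {1}, B = {1}; then 1 ∈ Y but 1 ∉ Y ∩ (Y ∖ B).

(⊆) Let x ∈ Y ∩ (Y ∖ B). Then x ∈ Y and x ∉ B, from which x ∈ Y.

The sets are not equal: only the forward inclusion holds.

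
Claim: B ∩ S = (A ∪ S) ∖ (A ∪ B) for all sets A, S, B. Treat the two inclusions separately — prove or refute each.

(⊆) This inclusion fails. Take A = ∅, S = {1}, B = {1}; then 1 ∈ B ∩ S but 1 ∉ (A ∪ S) ∖ (A ∪ B).

(⊇) This inclusion fails. Take A = ∅, S = {1}, B = ∅; then 1 ∈ (A ∪ S) ∖ (A ∪ B) but 1 ∉ B ∩ S.

Neither inclusion holds.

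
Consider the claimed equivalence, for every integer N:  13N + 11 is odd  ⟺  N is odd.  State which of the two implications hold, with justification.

(⟹) This fails: N = 0 gives 13N + 11 = 11, which is odd, but 0 is even, not odd.

(⟸) This also fails: N = 5 is odd, but 13N + 11 = 76 is even, not odd.

Neither direction holds.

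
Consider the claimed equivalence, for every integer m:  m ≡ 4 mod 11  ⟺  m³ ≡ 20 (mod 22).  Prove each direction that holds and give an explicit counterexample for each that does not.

(→) This fails: take m = 15. Then 15 ≡ 4 (mod 11), but 15³ = 3375 ≡ 9 (mod 22), not 20.

(←) Conversely, the residues r modulo 22 with r³ ≡ 20 (mod 22) are exactly {4}, and each is ≡ 4 (mod 11).

(⇒) fails; (⇐) holds.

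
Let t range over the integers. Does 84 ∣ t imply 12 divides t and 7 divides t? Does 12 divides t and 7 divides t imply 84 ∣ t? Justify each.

(⟸) Suppose 12 ∣ t and 7 ∣ t. Any common multiple of 12 and 7 is a multiple of their lcm; here gcd(12, 7) = 1, so lcm(12, 7) = 12·7 = 84, so 84 ∣ t.

(⟹) If 84 ∣ t, write t = 84q. Since 84 = 7·12, t = 12·(7q), so 12 ∣ t; and since 84 = 12·7, t = 7·(12q), so 7 ∣ t.

Both implications hold.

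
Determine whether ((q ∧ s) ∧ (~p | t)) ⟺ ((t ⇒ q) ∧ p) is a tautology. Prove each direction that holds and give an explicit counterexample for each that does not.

Neither implication holds.

(→) This fails. Under p = F, s = T, q = T, t = F, the left side is true but the right side is false.

(←) This fails. Under p = T, s = F, q = F, t = F, the left side is false but the right side is true.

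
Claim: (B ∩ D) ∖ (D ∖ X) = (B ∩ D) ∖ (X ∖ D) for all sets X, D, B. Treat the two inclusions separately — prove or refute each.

The sets are not equal: only the forward inclusion holds.

(⊆) Let x ∈ (B ∩ D) ∖ (D ∖ X). Then x ∈ X ∩ D ∩ B, from which x ∈ (B ∩ D) ∖ (X ∖ D).

(⊇) This inclusion fails. Take X = ∅, D = {1}, B = {1}; then 1 ∈ (B ∩ D) ∖ (X ∖ D) but 1 ∉ (B ∩ D) ∖ (D ∖ X).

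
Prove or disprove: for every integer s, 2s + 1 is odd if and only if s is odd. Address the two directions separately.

Not equivalent: only (⇐) holds.

Forward direction. This fails: take s = 4. Then 2s + 1 = 9, which is odd, yet s = 4 is even, not odd.

Converse. Suppose s is odd. Since 2 is even, 2s is even for every s, so 2s + 1 has the same parity as 1, which is odd. Hence 2s + 1 is odd.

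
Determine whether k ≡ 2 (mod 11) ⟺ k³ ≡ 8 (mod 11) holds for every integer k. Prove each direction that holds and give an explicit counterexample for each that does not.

Equivalent; both directions hold.

(⇐) Suppose k³ ≡ 8 (mod 11). The only residue r in {0, …, 10} with r³ ≡ 8 (mod 11) is r = 2, so k ≡ 2 (mod 11).

(⇒) Suppose k ≡ 2 (mod 11). Write k = 11j + 2. Then (11j + 2)³ = 1331j³ + 726j² + 132j + 8 = 11(121j³ + 66j² + 12j) + 8, so k³ ≡ 8 (mod 11).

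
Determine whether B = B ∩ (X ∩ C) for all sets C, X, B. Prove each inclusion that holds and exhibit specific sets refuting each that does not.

Only the reverse inclusion holds.

(⟹) This inclusion fails. Take C = ∅, X = ∅, B = {1}; then 1 ∈ B but 1 ∉ B ∩ (X ∩ C).

(⟸) Let x ∈ B ∩ (X ∩ C). Then x ∈ C ∩ X ∩ B, from which x ∈ B.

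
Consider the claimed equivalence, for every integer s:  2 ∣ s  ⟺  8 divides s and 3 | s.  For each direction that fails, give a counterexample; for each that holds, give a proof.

Only the reverse direction holds.

(⟹) This fails: take s = 2. Certainly 2 ∣ 2, but 8 ∤ 2.

(⟸) Suppose 8 ∣ s and 3 ∣ s. Any common multiple of 8 and 3 is a multiple of their lcm; here gcd(8, 3) = 1, so lcm(8, 3) = 8·3 = 24, so 24 ∣ s. Since 2 ∣ 24, it follows that 2 ∣ s.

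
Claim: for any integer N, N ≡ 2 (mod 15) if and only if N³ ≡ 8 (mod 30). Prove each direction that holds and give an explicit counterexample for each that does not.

(→) This fails: take N = 17. Then 17 ≡ 2 (mod 15), but 17³ = 4913 ≡ 23 (mod 30), not 8.

(←) Conversely, the residues r modulo 30 with r³ ≡ 8 (mod 30) are exactly {2}, and each is ≡ 2 (mod 15).

(⇒) fails; (⇐) holds.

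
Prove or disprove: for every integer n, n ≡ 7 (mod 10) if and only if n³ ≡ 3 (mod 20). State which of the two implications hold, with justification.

[⇒] This fails: take n = 17. Then 17 ≡ 7 (mod 10), but 17³ = 4913 ≡ 13 (mod 20), not 3.

[⇐] Conversely, the residues r modulo 20 with r³ ≡ 3 (mod 20) are exactly {7}, and each is ≡ 7 (mod 10).

The forward direction fails; the converse holds.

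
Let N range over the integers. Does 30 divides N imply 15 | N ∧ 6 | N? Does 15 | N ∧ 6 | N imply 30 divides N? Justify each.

Forward direction. If 30 ∣ N, write N = 30q. Since 30 = 2·15, N = 15·(2q), so 15 ∣ N; and since 30 = 5·6, N = 6·(5q), so 6 ∣ N.

Converse. Suppose 15 ∣ N and 6 ∣ N. Any common multiple of 15 and 6 is a multiple of their lcm; here lcm(15, 6) = 15·6/gcd(15, 6) = 90/3 = 30, so 30 ∣ N.

Both implications hold.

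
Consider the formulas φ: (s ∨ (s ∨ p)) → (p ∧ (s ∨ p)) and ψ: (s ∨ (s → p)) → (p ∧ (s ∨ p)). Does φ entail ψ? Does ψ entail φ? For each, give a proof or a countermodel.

Not equivalent: only (⇐) holds.

Forward direction. This fails. Under p = F, s = F, the left side is true but the right side is false.

Converse. Assume the antecedent. If p is true, (s ∨ (s ∨ p)) → (p ∧ (s ∨ p)) reduces to true regardless of the other variables. If p is false, the antecedent cannot hold. Either way (s ∨ (s ∨ p)) → (p ∧ (s ∨ p)) holds.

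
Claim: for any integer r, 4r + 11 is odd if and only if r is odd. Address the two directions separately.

(⇒) This fails: take r = 4. Then 4r + 11 = 27, which is odd, yet r = 4 is even, not odd.

(⇐) Suppose r is odd. Since 4 is even, 4r is even for every r, so 4r + 11 has the same parity as 11, which is odd. Hence 4r + 11 is odd.

(⇒) fails; (⇐) holds.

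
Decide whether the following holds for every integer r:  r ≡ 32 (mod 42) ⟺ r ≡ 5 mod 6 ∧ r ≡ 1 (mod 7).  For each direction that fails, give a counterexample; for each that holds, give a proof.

(⇒) fails and (⇐) fails.

(⟹) This fails: r = 32 gives 32 ≡ 32 (mod 42) but 32 ≡ 2 (mod 6), so the conjunction on the right does not hold.

(⟸) This fails: r = 29 satisfies both congruences on the right (29 ≡ 5 mod 6 and 29 ≡ 1 mod 7) yet 29 ≡ 29 (mod 42), not 32.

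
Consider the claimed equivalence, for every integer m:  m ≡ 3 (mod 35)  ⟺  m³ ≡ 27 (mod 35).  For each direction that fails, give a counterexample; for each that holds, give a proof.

Only the forward direction holds.

(→) Suppose m ≡ 3 (mod 35). Write m = 35j + 3. Then (35j + 3)³ = 42875j³ + 11025j² + 945j + 27 = 35(1225j³ + 315j² + 27j) + 27, so m³ ≡ 27 (mod 35).

(←) This fails: take m = 13. Then 13³ = 2197 ≡ 27 (mod 35), yet 13 ≡ 13 (mod 35), not 3.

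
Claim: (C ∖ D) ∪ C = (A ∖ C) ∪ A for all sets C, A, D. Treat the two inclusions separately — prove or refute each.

Forward inclusion. This inclusion fails. Take C = {1}, A = ∅, D = ∅; then 1 ∈ (C ∖ D) ∪ C but 1 ∉ (A ∖ C) ∪ A.

Reverse inclusion. This inclusion fails. Take C = ∅, A = {1}, D = ∅; then 1 ∈ (A ∖ C) ∪ A but 1 ∉ (C ∖ D) ∪ C.

Neither inclusion holds.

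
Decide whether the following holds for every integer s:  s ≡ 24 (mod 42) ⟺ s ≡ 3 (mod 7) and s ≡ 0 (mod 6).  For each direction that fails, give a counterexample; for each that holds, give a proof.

[⇐] If s ≡ 3 (mod 7) and s ≡ 0 (mod 6), then by the Chinese remainder theorem s ≡ 24 (mod 42). This is exactly s ≡ 24 (mod 42).

[⇒] Suppose s ≡ 24 (mod 42); write s = 42j + 24. Since 7 ∣ 42, reducing mod 7 gives s ≡ 24 ≡ 3 (mod 7); since 6 ∣ 42, reducing mod 6 gives s ≡ 24 ≡ 0 (mod 6).

Both directions hold.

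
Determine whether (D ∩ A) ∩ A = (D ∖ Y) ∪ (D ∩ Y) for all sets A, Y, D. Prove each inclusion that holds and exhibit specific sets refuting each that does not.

The sets are not equal: only the forward inclusion holds.

(⟹) Let x ∈ (D ∩ A) ∩ A. Then either x ∈ A ∩ D and x ∉ Y; or x ∈ A ∩ Y ∩ D. In each case x ∈ (D ∖ Y) ∪ (D ∩ Y), so (D ∩ A) ∩ A ⊆ (D ∖ Y) ∪ (D ∩ Y).

(⟸) This inclusion fails. Take A = ∅, Y = ∅, D = {1}; then 1 ∈ (D ∖ Y) ∪ (D ∩ Y) but 1 ∉ (D ∩ A) ∩ A.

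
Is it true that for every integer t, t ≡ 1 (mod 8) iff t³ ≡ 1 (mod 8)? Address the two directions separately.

Equivalent; both directions hold.

(⟸) Suppose t³ ≡ 1 (mod 8). The only residue r in {0, …, 7} with r³ ≡ 1 (mod 8) is r = 1, so t ≡ 1 (mod 8).

(⟹) Suppose t ≡ 1 (mod 8). Write t = 8j + 1. Then (8j + 1)³ = 512j³ + 192j² + 24j + 1 = 8(64j³ + 24j² + 3j) + 1, so t³ ≡ 1 (mod 8).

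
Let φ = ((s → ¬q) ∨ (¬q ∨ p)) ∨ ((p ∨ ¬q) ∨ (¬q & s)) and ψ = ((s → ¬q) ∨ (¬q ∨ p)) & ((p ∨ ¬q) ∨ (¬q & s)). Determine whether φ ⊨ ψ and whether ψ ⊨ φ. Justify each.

Not equivalent: only (⇐) holds.

(⇐) Assume the antecedent. If p is true, the consequent reduces to true regardless of the other variables. If p is false, the antecedent forces (s = F, p = F, q = F) or (s = T, p = F, q = F), and the consequent holds there. Either way the consequent holds.

(⇒) This fails. Under s = F, p = F, q = T, the left side is true but the right side is false.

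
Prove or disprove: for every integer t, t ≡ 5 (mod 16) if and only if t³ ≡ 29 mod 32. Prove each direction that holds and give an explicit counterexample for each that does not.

Forward direction. This fails: take t = 21. Then 21 ≡ 5 (mod 16), but 21³ = 9261 ≡ 13 (mod 32), not 29.

Converse. The residues r modulo 32 with r³ ≡ 29 (mod 32) are exactly {5}, and each is ≡ 5 (mod 16).

Not equivalent: only (⇐) holds.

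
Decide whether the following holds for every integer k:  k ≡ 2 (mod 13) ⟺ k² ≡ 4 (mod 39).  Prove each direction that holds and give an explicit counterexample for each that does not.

(⟹) This fails: take k = 15. Then 15 ≡ 2 (mod 13), but 15² = 225 ≡ 30 (mod 39), not 4.

(⟸) This fails: take k = 11. Then 11² = 121 ≡ 4 (mod 39), yet 11 ≡ 11 (mod 13), not 2.

(⇒) fails and (⇐) fails.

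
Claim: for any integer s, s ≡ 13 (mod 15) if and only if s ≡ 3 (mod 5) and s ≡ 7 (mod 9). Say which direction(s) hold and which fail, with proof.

Forward direction. This fails: s = 28 gives 28 ≡ 13 (mod 15) but 28 ≡ 1 (mod 9), so the conjunction on the right does not hold.

Converse. If s ≡ 3 (mod 5) and s ≡ 7 (mod 9), then by the Chinese remainder theorem s ≡ 43 (mod 45). Since 43 ≡ 13 (mod 15) and 15 ∣ 45, we get s ≡ 13 (mod 15).

Not equivalent: only (⇐) holds.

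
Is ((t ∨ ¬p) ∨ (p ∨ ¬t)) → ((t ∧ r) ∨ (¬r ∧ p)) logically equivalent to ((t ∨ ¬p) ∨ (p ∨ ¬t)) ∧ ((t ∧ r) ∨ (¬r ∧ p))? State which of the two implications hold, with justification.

Both implications hold.

(⇒) Assume the antecedent. If r is true, the antecedent forces (r = T, t = T, p = F) or (r = T, t = T, p = T), and the consequent holds there. If r is false, the antecedent forces (r = F, t = F, p = T) or (r = F, t = T, p = T), and the consequent holds there. Either way the consequent holds.

(⇐) Assume the antecedent. If r is true, the antecedent forces (r = T, t = T, p = F) or (r = T, t = T, p = T), and the consequent holds there. If r is false, the antecedent forces (r = F, t = F, p = T) or (r = F, t = T, p = T), and the consequent holds there. Either way the consequent holds.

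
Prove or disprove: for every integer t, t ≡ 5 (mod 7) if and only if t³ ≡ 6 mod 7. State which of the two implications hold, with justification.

Only the forward implication holds.

Forward direction. Suppose t ≡ 5 (mod 7). Write t = 7j + 5. Then (7j + 5)³ = 343j³ + 735j² + 525j + 125 = 7(49j³ + 105j² + 75j + 17) + 6, so t³ ≡ 6 (mod 7).

Converse. This fails: take t = 3. Then 3³ = 27 ≡ 6 (mod 7), yet 3 ≡ 3 (mod 7), not 5.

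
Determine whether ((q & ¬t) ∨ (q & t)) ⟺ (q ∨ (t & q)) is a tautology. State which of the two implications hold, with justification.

Both directions hold; the statement is true.

[⇒] Assume the antecedent. If t is true, the antecedent forces (t = T, q = T), and q ∨ (t & q) holds there. If t is false, the antecedent forces (t = F, q = T), and q ∨ (t & q) holds there. Either way q ∨ (t & q) holds.

[⇐] Assume the antecedent. If t is true, the antecedent forces (t = T, q = T), and (q & ¬t) ∨ (q & t) holds there. If t is false, the antecedent forces (t = F, q = T), and (q & ¬t) ∨ (q & t) holds there. Either way (q & ¬t) ∨ (q & t) holds.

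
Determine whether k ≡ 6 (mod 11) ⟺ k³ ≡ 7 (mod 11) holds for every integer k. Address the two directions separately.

Both implications hold.

(⇒) Suppose k ≡ 6 (mod 11). Write k = 11j + 6. Then (11j + 6)³ = 1331j³ + 2178j² + 1188j + 216 = 11(121j³ + 198j² + 108j + 19) + 7, so k³ ≡ 7 (mod 11).

(⇐) For the converse, argue contrapositively. If k ≢ 6 (mod 11), then k is congruent to one of 0, 1, 2, 3, 4, 5, 7, 8, 9, 10 modulo 11, and these give k³ ≡ 0, 1, 8, 5, 9, 4, 2, 6, 3, 10 respectively — never 7.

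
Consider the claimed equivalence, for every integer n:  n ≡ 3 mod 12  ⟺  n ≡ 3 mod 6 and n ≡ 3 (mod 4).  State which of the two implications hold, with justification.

[⇒] Suppose n ≡ 3 (mod 12); write n = 12j + 3. Since 6 ∣ 12, reducing mod 6 gives n ≡ 3 (mod 6); since 4 ∣ 12, reducing mod 4 gives n ≡ 3 (mod 4).

[⇐] Conversely, if n ≡ 3 (mod 6) and n ≡ 3 (mod 4), then by the Chinese remainder theorem n ≡ 3 (mod 12). This is exactly n ≡ 3 (mod 12).

The biconditional holds.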